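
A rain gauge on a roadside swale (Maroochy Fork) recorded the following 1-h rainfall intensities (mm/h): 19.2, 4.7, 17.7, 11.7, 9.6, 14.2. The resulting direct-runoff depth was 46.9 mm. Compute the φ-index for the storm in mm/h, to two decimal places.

φ ≈ 5.10 mm/h

Only the 5 blocks with intensity above φ contribute runoff: 19.2, 17.7, 11.7, 9.6, 14.2 mm/h.
Σ(I−φ)·Δt = d  ⇒  (19.2+17.7+11.7+9.6+14.2 − 5φ)·1 = 46.9
φ = (72.40 − 46.9/1) / 5 = 5.10 mm/h.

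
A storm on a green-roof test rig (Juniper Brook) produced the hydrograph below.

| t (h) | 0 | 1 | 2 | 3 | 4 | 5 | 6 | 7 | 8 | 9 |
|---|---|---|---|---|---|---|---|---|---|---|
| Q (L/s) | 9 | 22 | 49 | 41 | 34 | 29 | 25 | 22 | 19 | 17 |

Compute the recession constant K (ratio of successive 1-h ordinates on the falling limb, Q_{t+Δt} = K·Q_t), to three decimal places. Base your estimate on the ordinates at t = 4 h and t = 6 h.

K ≈ 0.857

Using the recession-limb readings at t = 4 h and t = 6 h: Q falls from 34 to 25 L/s over 2 intervals.
K = (Q₂/Q₁)^(1/2) = (25/34)^(1/2) = 0.857.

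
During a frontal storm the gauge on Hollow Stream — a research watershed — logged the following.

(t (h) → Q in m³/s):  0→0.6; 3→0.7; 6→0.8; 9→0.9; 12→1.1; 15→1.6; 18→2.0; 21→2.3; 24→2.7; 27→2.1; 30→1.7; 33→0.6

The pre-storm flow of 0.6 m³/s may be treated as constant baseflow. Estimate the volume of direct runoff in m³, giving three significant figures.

Direct-runoff ordinates (Q − Q_b): 0.0, 0.1, 0.2, 0.3, 0.5, 1.0, 1.4, 1.7, 2.1, 1.5, 1.1, 0.0 m³/s.
ΣQ_DR = 9.900 m³/s.
With Δt = 3 h = 10800 s, V = ΣQ_DR · Δt = 9.900 × 10800 = 1.07 × 10^5 m³.

V ≈ 1.07 × 10^5 m³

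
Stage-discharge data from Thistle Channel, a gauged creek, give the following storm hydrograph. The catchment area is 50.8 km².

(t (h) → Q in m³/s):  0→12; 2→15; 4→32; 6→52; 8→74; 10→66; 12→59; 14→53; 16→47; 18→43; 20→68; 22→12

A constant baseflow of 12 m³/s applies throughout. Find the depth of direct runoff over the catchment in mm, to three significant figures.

Direct runoff: 0.0, 3.0, 20.0, 40.0, 62.0, 54.0, 47.0, 41.0, 35.0, 31.0, 56.0, 0.0 m³/s; ΣQ_DR = 389.0 m³/s.
V = ΣQ_DR · Δt = 389.0 × 7200 s = 2.801 × 10^6 m³.
Over A = 50.8 km², depth = V / A = 55.1 mm.

d ≈ 55.1 mm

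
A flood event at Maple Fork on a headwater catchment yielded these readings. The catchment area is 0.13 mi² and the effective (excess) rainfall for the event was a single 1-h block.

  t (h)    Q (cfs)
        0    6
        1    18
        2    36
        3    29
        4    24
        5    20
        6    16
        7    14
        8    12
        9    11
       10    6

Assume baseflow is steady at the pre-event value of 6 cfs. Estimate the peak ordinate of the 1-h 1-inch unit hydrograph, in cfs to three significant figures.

Direct runoff: 0.0, 12.0, 30.0, 23.0, 18.0, 14.0, 10.0, 8.0, 6.0, 5.0, 0.0 cfs; ΣQ_DR = 126.0 cfs, peak = 30.0 cfs.
Runoff depth d = ΣQ_DR·Δt / A = 126.0 × 3600 / (0.13 mi²) = 1.502 in.
The 1-inch UH is the DRH scaled by (1 in)/d, so U_p = 30.0 × 1/1.502 = 20.0 cfs.

U_p ≈ 20.0 cfs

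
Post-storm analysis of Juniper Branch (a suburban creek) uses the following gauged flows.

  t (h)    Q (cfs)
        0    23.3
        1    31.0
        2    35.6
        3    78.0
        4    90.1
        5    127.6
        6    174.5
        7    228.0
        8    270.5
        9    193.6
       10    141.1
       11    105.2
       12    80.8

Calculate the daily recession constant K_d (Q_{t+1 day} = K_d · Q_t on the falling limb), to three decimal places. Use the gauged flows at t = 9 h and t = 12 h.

Between t = 9 h and t = 12 h the flow falls from 193.6 to 80.8 cfs over 3×1 h = 3 h.
Per-interval ratio K = (80.8/193.6)^(1/3) = 0.7473; K_d = K^(24/1) = 0.001.

K_d ≈ 0.001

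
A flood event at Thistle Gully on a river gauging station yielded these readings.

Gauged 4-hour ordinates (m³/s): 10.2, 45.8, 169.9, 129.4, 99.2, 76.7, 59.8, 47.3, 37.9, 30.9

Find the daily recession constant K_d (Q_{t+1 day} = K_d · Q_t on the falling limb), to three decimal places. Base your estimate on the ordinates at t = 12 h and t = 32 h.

Between t = 12 h and t = 32 h the flow falls from 129.4 to 37.9 m³/s over 5×4 h = 20 h.
Per-interval ratio K = (37.9/129.4)^(1/5) = 0.7822; K_d = K^(24/4) = 0.229.

K_d ≈ 0.229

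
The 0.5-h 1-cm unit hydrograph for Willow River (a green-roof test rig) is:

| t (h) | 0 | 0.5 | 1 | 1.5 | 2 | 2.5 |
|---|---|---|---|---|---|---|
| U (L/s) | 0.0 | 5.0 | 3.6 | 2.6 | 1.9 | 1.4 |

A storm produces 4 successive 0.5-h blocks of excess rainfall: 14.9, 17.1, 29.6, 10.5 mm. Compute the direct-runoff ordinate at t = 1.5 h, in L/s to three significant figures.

By discrete convolution, Q_j = Σ (P_i / 10 mm) · U_{j−i}.
At t = 1.5 h (j=3): Q = (14.9/10)·2.6 + (17.1/10)·3.6 + (29.6/10)·5.0 + (10.5/10)·0.0 = 24.8 L/s.

Q ≈ 24.8 L/s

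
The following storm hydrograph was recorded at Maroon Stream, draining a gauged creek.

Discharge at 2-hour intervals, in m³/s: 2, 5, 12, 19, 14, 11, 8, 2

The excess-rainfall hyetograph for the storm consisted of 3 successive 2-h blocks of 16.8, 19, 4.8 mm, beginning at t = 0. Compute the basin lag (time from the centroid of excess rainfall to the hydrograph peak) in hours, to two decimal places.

t_L ≈ 3.59 h

Centroid of excess rainfall: t_c = Σ P_i·t̄_i / ΣP_i = 2.4089 h (block centres at 1, 3, 5 h).
Hydrograph peak occurs at t = 6 h, so basin lag t_L = 6 − 2.4089 = 3.59 h.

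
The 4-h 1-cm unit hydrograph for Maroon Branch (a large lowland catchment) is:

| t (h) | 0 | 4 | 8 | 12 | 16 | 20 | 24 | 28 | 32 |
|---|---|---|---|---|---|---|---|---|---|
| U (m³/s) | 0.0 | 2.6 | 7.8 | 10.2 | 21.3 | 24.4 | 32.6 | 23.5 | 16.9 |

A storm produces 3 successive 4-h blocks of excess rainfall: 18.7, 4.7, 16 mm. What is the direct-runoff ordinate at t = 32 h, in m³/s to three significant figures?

Q ≈ 94.8 m³/s

By discrete convolution, Q_j = Σ (P_i / 10 mm) · U_{j−i}.
At t = 32 h (j=8): Q = (18.7/10)·16.9 + (4.7/10)·23.5 + (16/10)·32.6 = 94.8 m³/s.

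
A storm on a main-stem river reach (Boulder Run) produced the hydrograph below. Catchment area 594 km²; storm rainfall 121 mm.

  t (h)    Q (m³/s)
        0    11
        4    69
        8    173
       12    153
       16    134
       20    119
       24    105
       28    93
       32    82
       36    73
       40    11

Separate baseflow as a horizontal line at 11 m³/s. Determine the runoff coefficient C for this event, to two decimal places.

C ≈ 0.18

ΣQ_DR = 902.0 m³/s; V = ΣQ_DR·Δt = 1.299 × 10^7 m³.
Runoff depth d = V / A = 21.87 mm.
C = d / P = 21.87 / 121 = 0.18.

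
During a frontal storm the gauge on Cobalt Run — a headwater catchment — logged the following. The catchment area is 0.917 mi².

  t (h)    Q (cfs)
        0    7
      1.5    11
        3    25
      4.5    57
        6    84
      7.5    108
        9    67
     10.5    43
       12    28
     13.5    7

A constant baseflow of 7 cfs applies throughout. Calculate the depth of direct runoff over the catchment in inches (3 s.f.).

Direct runoff: 0.0, 4.0, 18.0, 50.0, 77.0, 101.0, 60.0, 36.0, 21.0, 0.0 cfs; ΣQ_DR = 367.0 cfs.
V = ΣQ_DR · Δt = 367.0 × 5400 s = 1.982 × 10^6 ft³.
Over A = 0.917 mi², depth = V / A = 0.930 in.

d ≈ 0.930 in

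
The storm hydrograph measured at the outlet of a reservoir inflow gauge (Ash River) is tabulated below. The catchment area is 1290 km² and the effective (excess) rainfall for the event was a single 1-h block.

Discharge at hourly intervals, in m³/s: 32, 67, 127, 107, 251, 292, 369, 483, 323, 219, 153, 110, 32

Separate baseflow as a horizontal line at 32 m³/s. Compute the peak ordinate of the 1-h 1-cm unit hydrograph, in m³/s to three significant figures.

U_p ≈ 752 m³/s

Direct runoff: 0.0, 35.0, 95.0, 75.0, 219.0, 260.0, 337.0, 451.0, 291.0, 187.0, 121.0, 78.0, 0.0 m³/s; ΣQ_DR = 2149 m³/s, peak = 451.0 m³/s.
Runoff depth d = ΣQ_DR·Δt / A = 2149 × 3600 / (1290 km²) = 5.997 mm.
The 1-cm UH is the DRH scaled by (10 mm)/d, so U_p = 451.0 × 10/5.997 = 752 m³/s.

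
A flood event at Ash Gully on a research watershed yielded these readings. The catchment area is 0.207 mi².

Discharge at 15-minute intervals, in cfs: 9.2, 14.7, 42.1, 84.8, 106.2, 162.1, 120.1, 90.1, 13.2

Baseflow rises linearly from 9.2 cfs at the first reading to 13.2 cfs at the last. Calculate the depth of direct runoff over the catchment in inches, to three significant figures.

d ≈ 1.01 in

Direct runoff: 0.00, 5.00, 31.90, 74.10, 95.00, 150.40, 107.90, 77.40, 0.00 cfs; ΣQ_DR = 541.7 cfs.
V = ΣQ_DR · Δt = 541.7 × 900 s = 4.875 × 10^5 ft³.
Over A = 0.207 mi², depth = V / A = 1.01 in.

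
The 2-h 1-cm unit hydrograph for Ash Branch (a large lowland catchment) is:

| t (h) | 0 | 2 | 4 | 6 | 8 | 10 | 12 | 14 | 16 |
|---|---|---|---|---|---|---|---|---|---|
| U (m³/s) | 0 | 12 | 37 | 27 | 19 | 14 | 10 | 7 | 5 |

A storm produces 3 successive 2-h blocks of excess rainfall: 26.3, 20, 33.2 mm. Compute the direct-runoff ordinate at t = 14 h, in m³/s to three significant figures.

By discrete convolution, Q_j = Σ (P_i / 10 mm) · U_{j−i}.
At t = 14 h (j=7): Q = (26.3/10)·7 + (20/10)·10 + (33.2/10)·14 = 84.9 m³/s.

Q ≈ 84.9 m³/s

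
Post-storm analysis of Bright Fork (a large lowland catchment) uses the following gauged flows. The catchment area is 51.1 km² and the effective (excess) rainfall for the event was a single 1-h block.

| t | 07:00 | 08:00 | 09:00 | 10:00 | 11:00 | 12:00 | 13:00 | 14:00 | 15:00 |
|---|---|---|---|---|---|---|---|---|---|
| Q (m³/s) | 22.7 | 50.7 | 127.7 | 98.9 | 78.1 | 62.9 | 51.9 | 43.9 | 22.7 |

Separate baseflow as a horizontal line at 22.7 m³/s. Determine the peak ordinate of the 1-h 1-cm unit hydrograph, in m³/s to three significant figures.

U_p ≈ 42.0 m³/s

Direct runoff: 0.0, 28.0, 105.0, 76.2, 55.4, 40.2, 29.2, 21.2, 0.0 m³/s; ΣQ_DR = 355.2 m³/s, peak = 105.0 m³/s.
Runoff depth d = ΣQ_DR·Δt / A = 355.2 × 3600 / (51.1 km²) = 25.02 mm.
The 1-cm UH is the DRH scaled by (10 mm)/d, so U_p = 105.0 × 10/25.02 = 42.0 m³/s.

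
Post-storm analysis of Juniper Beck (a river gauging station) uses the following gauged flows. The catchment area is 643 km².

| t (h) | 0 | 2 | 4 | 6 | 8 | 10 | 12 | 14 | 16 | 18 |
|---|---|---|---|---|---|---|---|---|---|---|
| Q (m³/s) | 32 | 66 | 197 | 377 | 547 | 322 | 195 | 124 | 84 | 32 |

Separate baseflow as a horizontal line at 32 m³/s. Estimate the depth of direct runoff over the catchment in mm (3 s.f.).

Direct runoff: 0.0, 34.0, 165.0, 345.0, 515.0, 290.0, 163.0, 92.0, 52.0, 0.0 m³/s; ΣQ_DR = 1656 m³/s.
V = ΣQ_DR · Δt = 1656 × 7200 s = 1.192 × 10^7 m³.
Over A = 643 km², depth = V / A = 18.5 mm.

d ≈ 18.5 mm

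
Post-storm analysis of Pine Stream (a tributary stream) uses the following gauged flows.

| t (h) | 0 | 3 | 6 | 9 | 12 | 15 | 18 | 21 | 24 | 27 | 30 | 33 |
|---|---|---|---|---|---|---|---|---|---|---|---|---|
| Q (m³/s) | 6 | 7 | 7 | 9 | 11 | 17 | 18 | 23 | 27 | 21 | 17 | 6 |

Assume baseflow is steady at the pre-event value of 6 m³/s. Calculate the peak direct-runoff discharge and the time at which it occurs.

Q_p = 21.0 m³/s at t = 24 h

Subtracting baseflow gives direct-runoff ordinates: 0.0, 1.0, 1.0, 3.0, 5.0, 11.0, 12.0, 17.0, 21.0, 15.0, 11.0, 0.0 m³/s.
The maximum is 21.0 m³/s, occurring at the reading for t = 24 h.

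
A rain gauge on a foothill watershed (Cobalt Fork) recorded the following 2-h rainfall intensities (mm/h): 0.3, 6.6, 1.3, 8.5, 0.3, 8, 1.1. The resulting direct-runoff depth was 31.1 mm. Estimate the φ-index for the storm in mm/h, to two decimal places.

Only the 3 blocks with intensity above φ contribute runoff: 6.6, 8.5, 8 mm/h.
Σ(I−φ)·Δt = d  ⇒  (6.6+8.5+8 − 3φ)·2 = 31.1
φ = (23.10 − 31.1/2) / 3 = 2.52 mm/h.

φ ≈ 2.52 mm/h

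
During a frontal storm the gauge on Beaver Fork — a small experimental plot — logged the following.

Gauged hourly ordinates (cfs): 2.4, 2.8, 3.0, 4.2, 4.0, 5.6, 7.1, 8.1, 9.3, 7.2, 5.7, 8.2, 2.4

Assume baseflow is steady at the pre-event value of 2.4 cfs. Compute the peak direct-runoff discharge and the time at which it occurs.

Subtracting baseflow gives direct-runoff ordinates: 0.0, 0.4, 0.6, 1.8, 1.6, 3.2, 4.7, 5.7, 6.9, 4.8, 3.3, 5.8, 0.0 cfs.
The maximum is 6.9 cfs, occurring at the reading for t = 8 h.

Q_p = 6.9 cfs at t = 8 h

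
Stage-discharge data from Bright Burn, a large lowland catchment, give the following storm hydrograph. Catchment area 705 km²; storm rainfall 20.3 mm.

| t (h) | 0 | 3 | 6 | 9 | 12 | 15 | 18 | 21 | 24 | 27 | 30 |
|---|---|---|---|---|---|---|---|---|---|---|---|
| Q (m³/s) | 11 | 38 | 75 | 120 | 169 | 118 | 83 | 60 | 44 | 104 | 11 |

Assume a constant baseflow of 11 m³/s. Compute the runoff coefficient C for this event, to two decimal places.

C ≈ 0.54

ΣQ_DR = 712.0 m³/s; V = ΣQ_DR·Δt = 7.690 × 10^6 m³.
Runoff depth d = V / A = 10.91 mm.
C = d / P = 10.91 / 20.3 = 0.54.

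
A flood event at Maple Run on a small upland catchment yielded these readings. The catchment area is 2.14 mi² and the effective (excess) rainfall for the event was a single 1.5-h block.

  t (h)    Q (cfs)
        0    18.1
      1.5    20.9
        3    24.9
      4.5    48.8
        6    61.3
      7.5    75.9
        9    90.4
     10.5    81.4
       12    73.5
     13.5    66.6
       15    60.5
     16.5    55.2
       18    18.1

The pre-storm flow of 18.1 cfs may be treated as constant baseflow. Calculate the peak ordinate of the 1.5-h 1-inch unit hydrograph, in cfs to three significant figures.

Direct runoff: 0.0, 2.8, 6.8, 30.7, 43.2, 57.8, 72.3, 63.3, 55.4, 48.5, 42.4, 37.1, 0.0 cfs; ΣQ_DR = 460.3 cfs, peak = 72.3 cfs.
Runoff depth d = ΣQ_DR·Δt / A = 460.3 × 5400 / (2.14 mi²) = 0.5000 in.
The 1-inch UH is the DRH scaled by (1 in)/d, so U_p = 72.3 × 1/0.5000 = 145 cfs.

U_p ≈ 145 cfs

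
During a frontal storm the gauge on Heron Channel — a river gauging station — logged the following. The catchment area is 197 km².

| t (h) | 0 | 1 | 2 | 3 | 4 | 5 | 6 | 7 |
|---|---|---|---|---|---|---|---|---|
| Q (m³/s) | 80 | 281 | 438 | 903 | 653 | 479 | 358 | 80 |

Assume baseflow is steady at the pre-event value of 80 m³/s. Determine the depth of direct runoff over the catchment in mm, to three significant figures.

d ≈ 48.1 mm

Direct runoff: 0.0, 201.0, 358.0, 823.0, 573.0, 399.0, 278.0, 0.0 m³/s; ΣQ_DR = 2632 m³/s.
V = ΣQ_DR · Δt = 2632 × 3600 s = 9.475 × 10^6 m³.
Over A = 197 km², depth = V / A = 48.1 mm.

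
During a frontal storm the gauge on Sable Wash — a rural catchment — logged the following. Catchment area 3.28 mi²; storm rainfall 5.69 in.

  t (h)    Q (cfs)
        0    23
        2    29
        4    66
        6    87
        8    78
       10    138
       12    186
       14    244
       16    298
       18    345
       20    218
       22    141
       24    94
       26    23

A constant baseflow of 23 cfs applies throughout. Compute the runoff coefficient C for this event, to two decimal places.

ΣQ_DR = 1648 cfs; V = ΣQ_DR·Δt = 1.187 × 10^7 ft³.
Runoff depth d = V / A = 1.557 in.
C = d / P = 1.557 / 5.69 = 0.27.

C ≈ 0.27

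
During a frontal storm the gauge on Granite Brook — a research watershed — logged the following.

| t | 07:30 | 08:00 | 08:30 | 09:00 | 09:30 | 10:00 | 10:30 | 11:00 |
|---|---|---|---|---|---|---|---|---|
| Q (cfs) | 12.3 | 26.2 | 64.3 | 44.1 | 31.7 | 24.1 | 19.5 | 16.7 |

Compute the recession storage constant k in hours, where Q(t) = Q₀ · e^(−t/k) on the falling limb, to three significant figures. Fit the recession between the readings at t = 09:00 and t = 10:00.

k ≈ 1.65 h

On the falling limb, Q drops from 44.1 to 24.1 cfs between t = 09:00 and t = 10:00 (Δt = 1 h).
k = −Δt / ln(Q₂/Q₁) = −1 / ln(24.1/44.1) = 1.65 h.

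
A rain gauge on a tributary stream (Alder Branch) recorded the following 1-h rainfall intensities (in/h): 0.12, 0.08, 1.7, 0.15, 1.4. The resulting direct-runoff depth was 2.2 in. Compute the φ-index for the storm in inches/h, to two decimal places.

Only the 2 blocks with intensity above φ contribute runoff: 1.7, 1.4 in/h.
Σ(I−φ)·Δt = d  ⇒  (1.7+1.4 − 2φ)·1 = 2.2
φ = (3.100 − 2.2/1) / 2 = 0.45 in/h.

φ ≈ 0.45 in/h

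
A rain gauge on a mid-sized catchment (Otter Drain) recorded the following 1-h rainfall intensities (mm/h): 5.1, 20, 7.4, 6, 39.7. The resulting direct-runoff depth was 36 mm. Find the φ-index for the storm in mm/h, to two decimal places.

φ ≈ 11.85 mm/h

Only the 2 blocks with intensity above φ contribute runoff: 20, 39.7 mm/h.
Σ(I−φ)·Δt = d  ⇒  (20+39.7 − 2φ)·1 = 36
φ = (59.70 − 36/1) / 2 = 11.85 mm/h.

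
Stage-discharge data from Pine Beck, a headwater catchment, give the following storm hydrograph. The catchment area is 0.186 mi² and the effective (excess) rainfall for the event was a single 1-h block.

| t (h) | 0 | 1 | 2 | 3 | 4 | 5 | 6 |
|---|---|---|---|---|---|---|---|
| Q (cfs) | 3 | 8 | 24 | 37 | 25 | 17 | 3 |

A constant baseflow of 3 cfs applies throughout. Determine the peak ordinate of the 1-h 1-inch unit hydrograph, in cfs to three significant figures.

Direct runoff: 0.0, 5.0, 21.0, 34.0, 22.0, 14.0, 0.0 cfs; ΣQ_DR = 96.00 cfs, peak = 34.0 cfs.
Runoff depth d = ΣQ_DR·Δt / A = 96.00 × 3600 / (0.186 mi²) = 0.7998 in.
The 1-inch UH is the DRH scaled by (1 in)/d, so U_p = 34.0 × 1/0.7998 = 42.5 cfs.

U_p ≈ 42.5 cfs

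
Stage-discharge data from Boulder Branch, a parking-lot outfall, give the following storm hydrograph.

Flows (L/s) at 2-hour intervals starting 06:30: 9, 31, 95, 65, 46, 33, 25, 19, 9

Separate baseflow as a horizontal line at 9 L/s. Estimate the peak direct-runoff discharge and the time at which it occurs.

Q_p = 86.0 L/s at t = 10:30

Subtracting baseflow gives direct-runoff ordinates: 0.0, 22.0, 86.0, 56.0, 37.0, 24.0, 16.0, 10.0, 0.0 L/s.
The maximum is 86.0 L/s, occurring at the reading for t = 10:30.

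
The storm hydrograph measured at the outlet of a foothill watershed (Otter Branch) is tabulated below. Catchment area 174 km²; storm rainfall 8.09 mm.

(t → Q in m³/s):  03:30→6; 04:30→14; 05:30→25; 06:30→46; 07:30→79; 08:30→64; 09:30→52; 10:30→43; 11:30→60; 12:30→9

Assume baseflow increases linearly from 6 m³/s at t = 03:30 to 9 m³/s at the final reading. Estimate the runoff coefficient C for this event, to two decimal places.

C ≈ 0.83

ΣQ_DR = 323.0 m³/s; V = ΣQ_DR·Δt = 1.163 × 10^6 m³.
Runoff depth d = V / A = 6.683 mm.
C = d / P = 6.683 / 8.09 = 0.83.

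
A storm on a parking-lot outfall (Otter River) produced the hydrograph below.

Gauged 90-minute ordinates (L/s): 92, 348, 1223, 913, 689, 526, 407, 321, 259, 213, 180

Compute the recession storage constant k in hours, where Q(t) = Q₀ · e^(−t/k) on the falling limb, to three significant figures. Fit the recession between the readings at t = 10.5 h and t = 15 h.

k ≈ 7.78 h

On the falling limb, Q drops from 321 to 180 L/s between t = 10.5 h and t = 15 h (Δt = 4.5 h).
k = −Δt / ln(Q₂/Q₁) = −4.5 / ln(180/321) = 7.78 h.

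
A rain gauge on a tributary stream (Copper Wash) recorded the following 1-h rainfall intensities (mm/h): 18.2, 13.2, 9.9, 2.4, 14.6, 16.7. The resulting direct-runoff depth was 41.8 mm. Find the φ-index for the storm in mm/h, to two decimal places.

Only the 5 blocks with intensity above φ contribute runoff: 18.2, 13.2, 9.9, 14.6, 16.7 mm/h.
Σ(I−φ)·Δt = d  ⇒  (18.2+13.2+9.9+14.6+16.7 − 5φ)·1 = 41.8
φ = (72.60 − 41.8/1) / 5 = 6.16 mm/h.

φ ≈ 6.16 mm/h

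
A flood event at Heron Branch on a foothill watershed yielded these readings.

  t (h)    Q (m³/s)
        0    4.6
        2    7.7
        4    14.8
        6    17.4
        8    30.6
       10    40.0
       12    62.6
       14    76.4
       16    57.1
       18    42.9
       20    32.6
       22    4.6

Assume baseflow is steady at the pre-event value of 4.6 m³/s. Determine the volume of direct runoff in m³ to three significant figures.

V ≈ 2.42 × 10^6 m³

Direct-runoff ordinates (Q − Q_b): 0.0, 3.1, 10.2, 12.8, 26.0, 35.4, 58.0, 71.8, 52.5, 38.3, 28.0, 0.0 m³/s.
ΣQ_DR = 336.1 m³/s.
With Δt = 2 h = 7200 s, V = ΣQ_DR · Δt = 336.1 × 7200 = 2.42 × 10^6 m³.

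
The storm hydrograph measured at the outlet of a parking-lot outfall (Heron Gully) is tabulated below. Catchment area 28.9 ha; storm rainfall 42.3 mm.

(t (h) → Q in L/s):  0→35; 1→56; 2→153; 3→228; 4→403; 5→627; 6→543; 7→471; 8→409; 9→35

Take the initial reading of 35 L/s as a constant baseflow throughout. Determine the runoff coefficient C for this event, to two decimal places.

C ≈ 0.77

ΣQ_DR = 2610 L/s; V = ΣQ_DR·Δt = 9.396 × 10^6 L.
Runoff depth d = V / A = 32.51 mm.
C = d / P = 32.51 / 42.3 = 0.77.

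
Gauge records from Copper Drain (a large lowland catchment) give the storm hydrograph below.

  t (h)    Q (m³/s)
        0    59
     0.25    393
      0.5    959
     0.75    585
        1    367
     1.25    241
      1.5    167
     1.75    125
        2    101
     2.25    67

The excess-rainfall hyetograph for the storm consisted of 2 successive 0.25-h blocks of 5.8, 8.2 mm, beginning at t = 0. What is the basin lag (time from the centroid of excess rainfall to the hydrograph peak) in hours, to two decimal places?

t_L ≈ 0.23 h

Centroid of excess rainfall: t_c = Σ P_i·t̄_i / ΣP_i = 0.2714 h (block centres at 0.125, 0.375 h).
Hydrograph peak occurs at t = 0.5 h, so basin lag t_L = 0.5 − 0.2714 = 0.23 h.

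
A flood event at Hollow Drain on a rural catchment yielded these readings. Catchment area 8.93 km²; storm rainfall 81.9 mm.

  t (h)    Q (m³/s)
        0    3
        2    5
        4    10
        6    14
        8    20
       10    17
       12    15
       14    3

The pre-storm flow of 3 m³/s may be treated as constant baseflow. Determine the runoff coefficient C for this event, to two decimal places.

C ≈ 0.62

ΣQ_DR = 63.00 m³/s; V = ΣQ_DR·Δt = 4.536 × 10^5 m³.
Runoff depth d = V / A = 50.80 mm.
C = d / P = 50.80 / 81.9 = 0.62.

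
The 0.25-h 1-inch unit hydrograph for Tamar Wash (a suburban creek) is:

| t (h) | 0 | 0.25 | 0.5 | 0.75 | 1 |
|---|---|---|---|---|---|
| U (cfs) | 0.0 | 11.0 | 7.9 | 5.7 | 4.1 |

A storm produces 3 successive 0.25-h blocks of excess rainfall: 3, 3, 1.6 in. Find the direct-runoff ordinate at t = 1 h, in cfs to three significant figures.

Q ≈ 42.0 cfs

By discrete convolution, Q_j = Σ (P_i / 1 in) · U_{j−i}.
At t = 1 h (j=4): Q = (3/1)·4.1 + (3/1)·5.7 + (1.6/1)·7.9 = 42.0 cfs.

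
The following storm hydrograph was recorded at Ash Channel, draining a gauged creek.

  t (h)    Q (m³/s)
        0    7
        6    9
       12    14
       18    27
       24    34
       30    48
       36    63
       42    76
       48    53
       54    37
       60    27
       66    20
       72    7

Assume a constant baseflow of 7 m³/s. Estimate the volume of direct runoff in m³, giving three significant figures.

Direct-runoff ordinates (Q − Q_b): 0.0, 2.0, 7.0, 20.0, 27.0, 41.0, 56.0, 69.0, 46.0, 30.0, 20.0, 13.0, 0.0 m³/s.
ΣQ_DR = 331.0 m³/s.
With Δt = 6 h = 21600 s, V = ΣQ_DR · Δt = 331.0 × 21600 = 7.15 × 10^6 m³.

V ≈ 7.15 × 10^6 m³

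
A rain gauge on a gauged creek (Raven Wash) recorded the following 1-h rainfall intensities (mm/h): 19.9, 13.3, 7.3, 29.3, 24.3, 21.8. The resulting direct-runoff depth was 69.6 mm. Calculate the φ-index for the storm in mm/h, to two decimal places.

Only the 5 blocks with intensity above φ contribute runoff: 19.9, 13.3, 29.3, 24.3, 21.8 mm/h.
Σ(I−φ)·Δt = d  ⇒  (19.9+13.3+29.3+24.3+21.8 − 5φ)·1 = 69.6
φ = (108.6 − 69.6/1) / 5 = 7.80 mm/h.

φ ≈ 7.80 mm/h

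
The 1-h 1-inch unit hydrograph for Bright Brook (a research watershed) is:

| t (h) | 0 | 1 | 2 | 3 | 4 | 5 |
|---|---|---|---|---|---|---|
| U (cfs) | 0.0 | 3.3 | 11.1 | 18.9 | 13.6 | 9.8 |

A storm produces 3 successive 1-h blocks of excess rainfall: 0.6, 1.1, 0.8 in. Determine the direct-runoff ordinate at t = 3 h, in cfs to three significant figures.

Q ≈ 26.2 cfs

By discrete convolution, Q_j = Σ (P_i / 1 in) · U_{j−i}.
At t = 3 h (j=3): Q = (0.6/1)·18.9 + (1.1/1)·11.1 + (0.8/1)·3.3 = 26.2 cfs.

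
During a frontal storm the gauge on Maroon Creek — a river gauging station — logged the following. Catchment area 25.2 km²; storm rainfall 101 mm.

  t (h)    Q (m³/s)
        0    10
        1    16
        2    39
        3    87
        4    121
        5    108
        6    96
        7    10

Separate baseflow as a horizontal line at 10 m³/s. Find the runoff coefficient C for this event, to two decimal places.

ΣQ_DR = 407.0 m³/s; V = ΣQ_DR·Δt = 1.465 × 10^6 m³.
Runoff depth d = V / A = 58.14 mm.
C = d / P = 58.14 / 101 = 0.58.

C ≈ 0.58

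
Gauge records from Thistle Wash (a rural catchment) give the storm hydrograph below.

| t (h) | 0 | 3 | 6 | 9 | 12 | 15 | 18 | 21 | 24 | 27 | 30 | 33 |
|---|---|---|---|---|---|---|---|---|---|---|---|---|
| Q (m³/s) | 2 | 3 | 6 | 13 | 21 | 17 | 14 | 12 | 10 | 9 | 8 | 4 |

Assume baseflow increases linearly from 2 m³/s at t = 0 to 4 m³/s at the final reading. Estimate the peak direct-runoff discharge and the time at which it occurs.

Q_p = 18.27 m³/s at t = 12 h

Subtracting baseflow gives direct-runoff ordinates: 0.00, 0.82, 3.64, 10.45, 18.27, 14.09, 10.91, 8.73, 6.55, 5.36, 4.18, 0.00 m³/s.
The maximum is 18.27 m³/s, occurring at the reading for t = 12 h.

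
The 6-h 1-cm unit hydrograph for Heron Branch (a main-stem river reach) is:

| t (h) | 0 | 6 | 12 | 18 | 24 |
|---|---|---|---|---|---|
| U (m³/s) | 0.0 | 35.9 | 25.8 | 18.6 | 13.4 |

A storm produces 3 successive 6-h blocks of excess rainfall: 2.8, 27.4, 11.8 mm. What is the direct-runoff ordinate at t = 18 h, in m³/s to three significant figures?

Q ≈ 118 m³/s

By discrete convolution, Q_j = Σ (P_i / 10 mm) · U_{j−i}.
At t = 18 h (j=3): Q = (2.8/10)·18.6 + (27.4/10)·25.8 + (11.8/10)·35.9 = 118 m³/s.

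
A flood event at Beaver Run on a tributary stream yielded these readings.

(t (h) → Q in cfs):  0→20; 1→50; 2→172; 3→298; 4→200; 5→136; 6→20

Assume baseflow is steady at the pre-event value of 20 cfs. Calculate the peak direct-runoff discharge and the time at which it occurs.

Q_p = 278.0 cfs at t = 3 h

Subtracting baseflow gives direct-runoff ordinates: 0.0, 30.0, 152.0, 278.0, 180.0, 116.0, 0.0 cfs.
The maximum is 278.0 cfs, occurring at the reading for t = 3 h.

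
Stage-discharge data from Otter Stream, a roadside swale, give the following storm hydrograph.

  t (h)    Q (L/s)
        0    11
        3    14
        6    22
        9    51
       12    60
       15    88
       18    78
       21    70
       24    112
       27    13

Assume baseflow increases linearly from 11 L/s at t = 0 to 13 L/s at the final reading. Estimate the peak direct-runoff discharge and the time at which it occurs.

Q_p = 99.22 L/s at t = 24 h

Subtracting baseflow gives direct-runoff ordinates: 0.00, 2.78, 10.56, 39.33, 48.11, 75.89, 65.67, 57.44, 99.22, 0.00 L/s.
The maximum is 99.22 L/s, occurring at the reading for t = 24 h.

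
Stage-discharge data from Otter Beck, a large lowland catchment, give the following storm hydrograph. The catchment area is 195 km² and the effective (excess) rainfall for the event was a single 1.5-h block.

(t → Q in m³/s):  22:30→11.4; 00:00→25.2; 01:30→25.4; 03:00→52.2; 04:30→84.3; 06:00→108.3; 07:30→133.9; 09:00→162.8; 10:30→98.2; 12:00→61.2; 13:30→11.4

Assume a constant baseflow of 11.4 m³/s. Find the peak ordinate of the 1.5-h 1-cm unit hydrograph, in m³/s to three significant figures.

Direct runoff: 0.0, 13.8, 14.0, 40.8, 72.9, 96.9, 122.5, 151.4, 86.8, 49.8, 0.0 m³/s; ΣQ_DR = 648.9 m³/s, peak = 151.4 m³/s.
Runoff depth d = ΣQ_DR·Δt / A = 648.9 × 5400 / (195 km²) = 17.97 mm.
The 1-cm UH is the DRH scaled by (10 mm)/d, so U_p = 151.4 × 10/17.97 = 84.3 m³/s.

U_p ≈ 84.3 m³/s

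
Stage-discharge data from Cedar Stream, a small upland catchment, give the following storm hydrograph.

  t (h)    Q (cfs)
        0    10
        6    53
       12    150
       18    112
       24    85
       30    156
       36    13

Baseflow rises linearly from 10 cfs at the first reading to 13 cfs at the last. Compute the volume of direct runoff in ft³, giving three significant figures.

V ≈ 1.08 × 10^7 ft³

Direct-runoff ordinates (Q − Q_b): 0.00, 42.50, 139.00, 100.50, 73.00, 143.50, 0.00 cfs.
ΣQ_DR = 498.5 cfs.
With Δt = 6 h = 21600 s, V = ΣQ_DR · Δt = 498.5 × 21600 = 1.08 × 10^7 ft³.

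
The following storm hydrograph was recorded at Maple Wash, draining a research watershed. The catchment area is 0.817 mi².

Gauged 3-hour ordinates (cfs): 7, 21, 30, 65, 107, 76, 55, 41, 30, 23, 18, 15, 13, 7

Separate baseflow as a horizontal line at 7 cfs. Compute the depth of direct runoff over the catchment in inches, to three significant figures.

d ≈ 2.33 in

Direct runoff: 0.0, 14.0, 23.0, 58.0, 100.0, 69.0, 48.0, 34.0, 23.0, 16.0, 11.0, 8.0, 6.0, 0.0 cfs; ΣQ_DR = 410.0 cfs.
V = ΣQ_DR · Δt = 410.0 × 10800 s = 4.428 × 10^6 ft³.
Over A = 0.817 mi², depth = V / A = 2.33 in.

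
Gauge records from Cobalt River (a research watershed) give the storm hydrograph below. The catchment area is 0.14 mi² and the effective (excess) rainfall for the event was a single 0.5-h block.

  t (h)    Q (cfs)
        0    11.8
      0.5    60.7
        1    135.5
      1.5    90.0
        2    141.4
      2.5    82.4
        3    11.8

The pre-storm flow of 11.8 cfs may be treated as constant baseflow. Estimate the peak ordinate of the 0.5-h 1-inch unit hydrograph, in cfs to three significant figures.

Direct runoff: 0.0, 48.9, 123.7, 78.2, 129.6, 70.6, 0.0 cfs; ΣQ_DR = 451.0 cfs, peak = 129.6 cfs.
Runoff depth d = ΣQ_DR·Δt / A = 451.0 × 1800 / (0.14 mi²) = 2.496 in.
The 1-inch UH is the DRH scaled by (1 in)/d, so U_p = 129.6 × 1/2.496 = 51.9 cfs.

U_p ≈ 51.9 cfs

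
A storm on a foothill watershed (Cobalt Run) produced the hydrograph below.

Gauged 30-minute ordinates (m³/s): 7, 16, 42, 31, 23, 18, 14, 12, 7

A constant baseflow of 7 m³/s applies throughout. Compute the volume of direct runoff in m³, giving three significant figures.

V ≈ 1.93 × 10^5 m³

Direct-runoff ordinates (Q − Q_b): 0.0, 9.0, 35.0, 24.0, 16.0, 11.0, 7.0, 5.0, 0.0 m³/s.
ΣQ_DR = 107.0 m³/s.
With Δt = 0.5 h = 1800 s, V = ΣQ_DR · Δt = 107.0 × 1800 = 1.93 × 10^5 m³.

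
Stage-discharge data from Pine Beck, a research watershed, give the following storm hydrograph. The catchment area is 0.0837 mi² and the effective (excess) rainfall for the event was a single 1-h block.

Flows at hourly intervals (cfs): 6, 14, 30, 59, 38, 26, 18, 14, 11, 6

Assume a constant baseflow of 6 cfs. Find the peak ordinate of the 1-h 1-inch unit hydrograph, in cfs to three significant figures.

U_p ≈ 17.7 cfs

Direct runoff: 0.0, 8.0, 24.0, 53.0, 32.0, 20.0, 12.0, 8.0, 5.0, 0.0 cfs; ΣQ_DR = 162.0 cfs, peak = 53.0 cfs.
Runoff depth d = ΣQ_DR·Δt / A = 162.0 × 3600 / (0.0837 mi²) = 2.999 in.
The 1-inch UH is the DRH scaled by (1 in)/d, so U_p = 53.0 × 1/2.999 = 17.7 cfs.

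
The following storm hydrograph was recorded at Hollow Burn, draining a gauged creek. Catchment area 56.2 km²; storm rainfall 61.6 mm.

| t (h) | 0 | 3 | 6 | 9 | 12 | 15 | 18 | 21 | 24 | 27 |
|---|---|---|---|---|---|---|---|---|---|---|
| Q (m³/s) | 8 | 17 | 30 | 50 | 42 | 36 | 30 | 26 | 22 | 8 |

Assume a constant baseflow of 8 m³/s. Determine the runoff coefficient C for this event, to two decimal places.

ΣQ_DR = 189.0 m³/s; V = ΣQ_DR·Δt = 2.041 × 10^6 m³.
Runoff depth d = V / A = 36.32 mm.
C = d / P = 36.32 / 61.6 = 0.59.

C ≈ 0.59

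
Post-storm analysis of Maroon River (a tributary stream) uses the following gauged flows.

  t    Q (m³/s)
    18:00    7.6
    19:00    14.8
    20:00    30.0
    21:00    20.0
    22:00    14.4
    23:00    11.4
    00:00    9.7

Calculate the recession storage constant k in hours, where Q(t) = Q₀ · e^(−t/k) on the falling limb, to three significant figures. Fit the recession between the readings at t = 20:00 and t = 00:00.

On the falling limb, Q drops from 30.0 to 9.7 m³/s between t = 20:00 and t = 00:00 (Δt = 4 h).
k = −Δt / ln(Q₂/Q₁) = −4 / ln(9.7/30.0) = 3.54 h.

k ≈ 3.54 h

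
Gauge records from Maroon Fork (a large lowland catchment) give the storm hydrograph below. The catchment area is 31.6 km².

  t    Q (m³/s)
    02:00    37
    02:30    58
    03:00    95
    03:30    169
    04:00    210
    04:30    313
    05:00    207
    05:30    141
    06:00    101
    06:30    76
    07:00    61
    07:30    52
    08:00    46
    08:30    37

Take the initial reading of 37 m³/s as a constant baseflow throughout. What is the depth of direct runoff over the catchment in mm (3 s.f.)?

Direct runoff: 0.0, 21.0, 58.0, 132.0, 173.0, 276.0, 170.0, 104.0, 64.0, 39.0, 24.0, 15.0, 9.0, 0.0 m³/s; ΣQ_DR = 1085 m³/s.
V = ΣQ_DR · Δt = 1085 × 1800 s = 1.953 × 10^6 m³.
Over A = 31.6 km², depth = V / A = 61.8 mm.

d ≈ 61.8 mm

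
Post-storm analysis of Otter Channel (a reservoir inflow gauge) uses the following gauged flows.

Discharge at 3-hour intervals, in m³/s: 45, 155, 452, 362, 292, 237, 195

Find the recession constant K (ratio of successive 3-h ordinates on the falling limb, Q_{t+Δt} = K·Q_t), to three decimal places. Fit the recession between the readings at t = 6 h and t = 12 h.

Using the recession-limb readings at t = 6 h and t = 12 h: Q falls from 452 to 292 m³/s over 2 intervals.
K = (Q₂/Q₁)^(1/2) = (292/452)^(1/2) = 0.804.

K ≈ 0.804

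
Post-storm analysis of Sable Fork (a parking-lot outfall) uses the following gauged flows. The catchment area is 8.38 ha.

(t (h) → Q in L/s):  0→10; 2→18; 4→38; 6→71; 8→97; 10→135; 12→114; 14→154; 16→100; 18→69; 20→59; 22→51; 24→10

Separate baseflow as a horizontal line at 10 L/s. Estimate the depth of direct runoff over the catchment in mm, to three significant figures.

d ≈ 68.4 mm

Direct runoff: 0.0, 8.0, 28.0, 61.0, 87.0, 125.0, 104.0, 144.0, 90.0, 59.0, 49.0, 41.0, 0.0 L/s; ΣQ_DR = 796.0 L/s.
V = ΣQ_DR · Δt = 796.0 × 7200 s = 5.731 × 10^6 L.
Over A = 8.38 ha, depth = V / A = 68.4 mm.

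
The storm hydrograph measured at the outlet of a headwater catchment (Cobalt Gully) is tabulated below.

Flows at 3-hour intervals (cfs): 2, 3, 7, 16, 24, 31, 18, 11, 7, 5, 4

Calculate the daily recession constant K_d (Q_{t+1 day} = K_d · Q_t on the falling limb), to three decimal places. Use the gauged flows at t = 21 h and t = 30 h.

K_d ≈ 0.067

Between t = 21 h and t = 30 h the flow falls from 11 to 4 cfs over 3×3 h = 9 h.
Per-interval ratio K = (4/11)^(1/3) = 0.7138; K_d = K^(24/3) = 0.067.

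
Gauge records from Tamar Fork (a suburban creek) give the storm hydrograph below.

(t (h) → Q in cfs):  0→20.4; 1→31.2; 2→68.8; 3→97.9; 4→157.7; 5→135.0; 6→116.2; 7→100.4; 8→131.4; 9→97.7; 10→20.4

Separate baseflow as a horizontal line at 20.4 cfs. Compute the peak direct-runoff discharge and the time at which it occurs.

Subtracting baseflow gives direct-runoff ordinates: 0.0, 10.8, 48.4, 77.5, 137.3, 114.6, 95.8, 80.0, 111.0, 77.3, 0.0 cfs.
The maximum is 137.3 cfs, occurring at the reading for t = 4 h.

Q_p = 137.3 cfs at t = 4 h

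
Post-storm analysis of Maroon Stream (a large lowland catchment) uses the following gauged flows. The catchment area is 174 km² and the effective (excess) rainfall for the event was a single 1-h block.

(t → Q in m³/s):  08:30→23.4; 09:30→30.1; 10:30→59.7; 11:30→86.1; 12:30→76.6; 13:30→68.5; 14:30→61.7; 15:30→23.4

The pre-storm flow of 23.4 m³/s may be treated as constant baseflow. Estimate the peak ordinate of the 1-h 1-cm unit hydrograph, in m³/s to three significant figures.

Direct runoff: 0.0, 6.7, 36.3, 62.7, 53.2, 45.1, 38.3, 0.0 m³/s; ΣQ_DR = 242.3 m³/s, peak = 62.7 m³/s.
Runoff depth d = ΣQ_DR·Δt / A = 242.3 × 3600 / (174 km²) = 5.013 mm.
The 1-cm UH is the DRH scaled by (10 mm)/d, so U_p = 62.7 × 10/5.013 = 125 m³/s.

U_p ≈ 125 m³/s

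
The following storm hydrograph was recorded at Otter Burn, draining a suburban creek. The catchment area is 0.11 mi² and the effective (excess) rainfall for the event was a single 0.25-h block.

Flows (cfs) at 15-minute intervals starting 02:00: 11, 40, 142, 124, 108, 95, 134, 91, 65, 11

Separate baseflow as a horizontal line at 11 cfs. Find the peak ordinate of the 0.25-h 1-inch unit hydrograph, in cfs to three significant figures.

U_p ≈ 52.3 cfs

Direct runoff: 0.0, 29.0, 131.0, 113.0, 97.0, 84.0, 123.0, 80.0, 54.0, 0.0 cfs; ΣQ_DR = 711.0 cfs, peak = 131.0 cfs.
Runoff depth d = ΣQ_DR·Δt / A = 711.0 × 900 / (0.11 mi²) = 2.504 in.
The 1-inch UH is the DRH scaled by (1 in)/d, so U_p = 131.0 × 1/2.504 = 52.3 cfs.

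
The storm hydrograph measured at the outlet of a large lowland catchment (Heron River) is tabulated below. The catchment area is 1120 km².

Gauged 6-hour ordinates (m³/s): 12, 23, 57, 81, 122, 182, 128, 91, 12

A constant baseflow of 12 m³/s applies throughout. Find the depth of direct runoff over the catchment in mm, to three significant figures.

Direct runoff: 0.0, 11.0, 45.0, 69.0, 110.0, 170.0, 116.0, 79.0, 0.0 m³/s; ΣQ_DR = 600.0 m³/s.
V = ΣQ_DR · Δt = 600.0 × 21600 s = 1.296 × 10^7 m³.
Over A = 1120 km², depth = V / A = 11.6 mm.

d ≈ 11.6 mm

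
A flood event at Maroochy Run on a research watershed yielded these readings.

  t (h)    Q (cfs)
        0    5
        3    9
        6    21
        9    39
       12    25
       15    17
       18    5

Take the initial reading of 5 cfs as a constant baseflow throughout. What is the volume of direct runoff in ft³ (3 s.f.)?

V ≈ 9.29 × 10^5 ft³

Direct-runoff ordinates (Q − Q_b): 0.0, 4.0, 16.0, 34.0, 20.0, 12.0, 0.0 cfs.
ΣQ_DR = 86.00 cfs.
With Δt = 3 h = 10800 s, V = ΣQ_DR · Δt = 86.00 × 10800 = 9.29 × 10^5 ft³.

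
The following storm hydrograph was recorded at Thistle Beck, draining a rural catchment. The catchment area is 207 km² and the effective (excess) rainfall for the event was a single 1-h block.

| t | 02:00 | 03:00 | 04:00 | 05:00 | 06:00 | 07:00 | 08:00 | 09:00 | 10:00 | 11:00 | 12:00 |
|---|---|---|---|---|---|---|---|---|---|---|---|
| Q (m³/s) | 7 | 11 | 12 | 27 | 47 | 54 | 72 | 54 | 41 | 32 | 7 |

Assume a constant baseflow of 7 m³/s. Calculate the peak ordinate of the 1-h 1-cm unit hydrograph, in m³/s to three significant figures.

U_p ≈ 130 m³/s

Direct runoff: 0.0, 4.0, 5.0, 20.0, 40.0, 47.0, 65.0, 47.0, 34.0, 25.0, 0.0 m³/s; ΣQ_DR = 287.0 m³/s, peak = 65.0 m³/s.
Runoff depth d = ΣQ_DR·Δt / A = 287.0 × 3600 / (207 km²) = 4.991 mm.
The 1-cm UH is the DRH scaled by (10 mm)/d, so U_p = 65.0 × 10/4.991 = 130 m³/s.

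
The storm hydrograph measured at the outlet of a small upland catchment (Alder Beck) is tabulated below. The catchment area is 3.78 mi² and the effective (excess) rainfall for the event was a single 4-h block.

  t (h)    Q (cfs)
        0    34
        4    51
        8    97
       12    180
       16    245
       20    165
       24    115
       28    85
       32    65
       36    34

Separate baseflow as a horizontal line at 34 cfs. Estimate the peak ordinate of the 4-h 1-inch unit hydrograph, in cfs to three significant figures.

Direct runoff: 0.0, 17.0, 63.0, 146.0, 211.0, 131.0, 81.0, 51.0, 31.0, 0.0 cfs; ΣQ_DR = 731.0 cfs, peak = 211.0 cfs.
Runoff depth d = ΣQ_DR·Δt / A = 731.0 × 14400 / (3.78 mi²) = 1.199 in.
The 1-inch UH is the DRH scaled by (1 in)/d, so U_p = 211.0 × 1/1.199 = 176 cfs.

U_p ≈ 176 cfs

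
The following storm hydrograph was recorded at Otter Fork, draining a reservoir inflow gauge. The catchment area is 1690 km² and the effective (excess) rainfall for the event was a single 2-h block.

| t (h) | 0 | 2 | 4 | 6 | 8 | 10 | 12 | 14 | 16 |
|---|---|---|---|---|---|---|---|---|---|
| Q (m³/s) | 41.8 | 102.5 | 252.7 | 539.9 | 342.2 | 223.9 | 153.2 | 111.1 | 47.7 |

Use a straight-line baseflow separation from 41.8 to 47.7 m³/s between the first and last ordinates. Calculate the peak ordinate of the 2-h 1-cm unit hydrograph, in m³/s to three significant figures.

Direct runoff: 0.00, 59.96, 209.43, 495.89, 297.45, 178.41, 106.97, 64.14, 0.00 m³/s; ΣQ_DR = 1412 m³/s, peak = 495.89 m³/s.
Runoff depth d = ΣQ_DR·Δt / A = 1412 × 7200 / (1690 km²) = 6.017 mm.
The 1-cm UH is the DRH scaled by (10 mm)/d, so U_p = 495.89 × 10/6.017 = 824 m³/s.

U_p ≈ 824 m³/s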